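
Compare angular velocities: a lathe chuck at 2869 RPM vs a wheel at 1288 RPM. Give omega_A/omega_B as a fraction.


Given: RPM_A = 2869, RPM_B = 1288
omega = 2*pi*RPM/60, so omega_A/omega_B = RPM_A / RPM_B
omega_A/omega_B = 2869 / 1288
omega_A/omega_B = 2869/1288

2869/1288


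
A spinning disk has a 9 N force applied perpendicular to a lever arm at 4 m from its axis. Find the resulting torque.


Given: F = 9 N, r = 4 m, angle = 90 deg (perpendicular)
Using tau = F * r * sin(90)
sin(90) = 1
tau = 9 * 4 * 1
tau = 36 Nm

36 Nm


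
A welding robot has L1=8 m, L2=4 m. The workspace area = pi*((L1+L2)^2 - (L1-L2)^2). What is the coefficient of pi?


Given: L1 = 8, L2 = 4
(L1+L2)^2 = (12)^2 = 144
(L1-L2)^2 = (4)^2 = 16
Difference = 144 - 16 = 128
This equals 4*L1*L2 = 4*8*4 = 128
Workspace area = 128*pi

128


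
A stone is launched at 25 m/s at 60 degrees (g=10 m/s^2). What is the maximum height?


Given: v0 = 25 m/s, theta = 60 deg, g = 10 m/s^2
sin^2(60) = 3/4
Using H = v0^2 * sin^2(theta) / (2*g)
H = 25^2 * 3/4 / (2*10)
H = 625 * 3/4 / 20
H = 1875/4 / 20
H = 375/16 m

375/16 m


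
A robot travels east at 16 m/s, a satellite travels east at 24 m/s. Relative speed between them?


Given: v_A = 16 m/s east, v_B = 24 m/s east
Both move in the same direction; relative speed = |v_A - v_B|
|16 - 24| = |-8|
= 8 m/s

8 m/s


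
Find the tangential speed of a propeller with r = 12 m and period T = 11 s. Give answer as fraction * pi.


Given: radius r = 12 m, period T = 11 s
Using v = 2*pi*r / T
v = 2*pi*12 / 11
v = 24*pi / 11
v = 24/11*pi m/s

24/11*pi m/s


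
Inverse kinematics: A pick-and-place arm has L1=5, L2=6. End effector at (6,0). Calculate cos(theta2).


Given: L1 = 5, L2 = 6, target (x, y) = (6, 0)
Using cos(theta2) = (x^2 + y^2 - L1^2 - L2^2) / (2*L1*L2)
x^2 + y^2 = 6^2 + 0 = 36
L1^2 + L2^2 = 25 + 36 = 61
Numerator = 36 - 61 = -25
Denominator = 2*5*6 = 60
cos(theta2) = -25/60 = -5/12

-5/12


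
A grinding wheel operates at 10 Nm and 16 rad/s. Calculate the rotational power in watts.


Given: tau = 10 Nm, omega = 16 rad/s
Using P = tau * omega
P = 10 * 16
P = 160 W

160 W


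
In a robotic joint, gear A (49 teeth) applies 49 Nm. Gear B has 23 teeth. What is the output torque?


Given: N1 = 49, N2 = 23, T1 = 49 Nm
Using T2/T1 = N2/N1
T2 = T1 * N2 / N1
T2 = 49 * 23 / 49
T2 = 1127 / 49
T2 = 23 Nm

23 Nm


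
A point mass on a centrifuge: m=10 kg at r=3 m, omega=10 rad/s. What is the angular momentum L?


Given: m = 10 kg, r = 3 m, omega = 10 rad/s
For a point mass: I = m*r^2
I = 10*3^2 = 10*9 = 90
L = I*omega = 90*10
L = 900 kg*m^2/s

900 kg*m^2/s


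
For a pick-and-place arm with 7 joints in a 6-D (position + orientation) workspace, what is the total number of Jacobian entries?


Given: task space dimension = 6, joints = 7
Jacobian is a 6 x 7 matrix
Total entries = rows * columns
Total = 6 * 7
Total = 42

42


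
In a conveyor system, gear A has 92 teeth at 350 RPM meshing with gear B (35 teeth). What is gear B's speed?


Given: N1 = 92 teeth, w1 = 350 RPM, N2 = 35 teeth
Using N1*w1 = N2*w2
w2 = N1*w1 / N2
w2 = 92*350 / 35
w2 = 32200 / 35
w2 = 920 RPM

920 RPM


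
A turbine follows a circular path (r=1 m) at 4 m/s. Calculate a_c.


Given: v = 4 m/s, r = 1 m
Using a_c = v^2 / r
a_c = 4^2 / 1
a_c = 16 / 1
a_c = 16 m/s^2

16 m/s^2


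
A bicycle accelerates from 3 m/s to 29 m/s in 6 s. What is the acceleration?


Given: initial velocity v0 = 3 m/s, final velocity v = 29 m/s, time t = 6 s
Using a = (v - v0) / t
a = (29 - 3) / 6
a = 26 / 6
a = 13/3 m/s^2

13/3 m/s^2


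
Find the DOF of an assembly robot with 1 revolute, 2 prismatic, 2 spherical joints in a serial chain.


Given: serial robot with 1 revolute, 2 prismatic, 2 spherical joints
DOF contribution per joint type: revolute=1, prismatic=1, spherical=3, fixed=0
DOF = 1*1 + 2*1 + 2*3
DOF = 9

9


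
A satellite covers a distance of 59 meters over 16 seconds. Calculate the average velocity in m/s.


Given: distance d = 59 m, time t = 16 s
Using v = d / t
v = 59 / 16
v = 59/16 m/s

59/16 m/s


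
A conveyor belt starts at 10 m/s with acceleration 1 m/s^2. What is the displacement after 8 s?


Given: v0 = 10 m/s, a = 1 m/s^2, t = 8 s
Using s = v0*t + (1/2)*a*t^2
s = 10*8 + (1/2)*1*8^2
s = 80 + (1/2)*64
s = 80 + 32
s = 112

112 m


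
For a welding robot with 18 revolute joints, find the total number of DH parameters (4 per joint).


Given: 18 joints, 4 DH parameters per joint (d, theta, a, alpha)
Total DH parameters = number_of_joints * 4
Total = 18 * 4
Total = 72

72


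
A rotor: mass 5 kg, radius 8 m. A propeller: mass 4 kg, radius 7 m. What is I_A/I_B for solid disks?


Given: M1=5 kg, R1=8 m, M2=4 kg, R2=7 m
For a disk: I = (1/2)*M*R^2, so I_A/I_B = (M1*R1^2)/(M2*R2^2)
M1*R1^2 = 5*64 = 320
M2*R2^2 = 4*49 = 196
I_A/I_B = 320/196 = 80/49

80/49


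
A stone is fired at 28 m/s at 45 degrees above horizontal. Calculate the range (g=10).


Given: v0 = 28 m/s, theta = 45 deg, g = 10 m/s^2
sin(2*45) = sin(90) = 1
Using R = v0^2 * sin(2*theta) / g
R = 28^2 * 1 / 10
R = 784 / 10
R = 392/5 m

392/5 m


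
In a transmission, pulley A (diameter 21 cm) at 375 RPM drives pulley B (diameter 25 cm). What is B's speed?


Given: D1 = 21 cm, w1 = 375 RPM, D2 = 25 cm
Using D1*w1 = D2*w2
w2 = D1*w1 / D2
w2 = 21*375 / 25
w2 = 7875 / 25
w2 = 315 RPM

315 RPM


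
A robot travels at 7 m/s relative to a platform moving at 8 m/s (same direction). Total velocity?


Given: object velocity = 7 m/s, platform velocity = 8 m/s (same direction)
Using classical velocity addition: v_total = v_object + v_platform
v_total = 7 + 8
v_total = 15 m/s

15 m/s


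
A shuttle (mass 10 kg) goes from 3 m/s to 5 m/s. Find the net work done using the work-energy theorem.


Given: m = 10 kg, v0 = 3 m/s, v = 5 m/s
Using W = (1/2)*m*(v^2 - v0^2)
v^2 = 5^2 = 25
v0^2 = 3^2 = 9
v^2 - v0^2 = 25 - 9 = 16
W = (1/2)*10*16 = 80 J

80 J


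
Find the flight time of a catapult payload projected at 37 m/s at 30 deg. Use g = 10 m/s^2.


Given: v0 = 37 m/s, theta = 30 deg, g = 10 m/s^2
sin(30) = 1/2
Using T = 2*v0*sin(theta) / g
T = 2*37*1/2 / 10
T = 37 / 10
T = 37/10 s

37/10 s


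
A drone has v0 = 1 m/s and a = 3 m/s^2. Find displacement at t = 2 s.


Given: v0 = 1 m/s, a = 3 m/s^2, t = 2 s
Using s = v0*t + (1/2)*a*t^2
s = 1*2 + (1/2)*3*2^2
s = 2 + (1/2)*12
s = 2 + 6
s = 8

8 m


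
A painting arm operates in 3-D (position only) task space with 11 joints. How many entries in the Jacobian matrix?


Given: task space dimension = 3, joints = 11
Jacobian is a 3 x 11 matrix
Total entries = rows * columns
Total = 3 * 11
Total = 33

33


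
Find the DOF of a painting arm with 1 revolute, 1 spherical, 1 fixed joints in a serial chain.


Given: serial robot with 1 revolute, 1 spherical, 1 fixed joints
DOF contribution per joint type: revolute=1, prismatic=1, spherical=3, fixed=0
DOF = 1*1 + 1*3 + 1*0
DOF = 4

4


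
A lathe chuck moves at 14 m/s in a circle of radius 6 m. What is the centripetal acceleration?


Given: v = 14 m/s, r = 6 m
Using a_c = v^2 / r
a_c = 14^2 / 6
a_c = 196 / 6
a_c = 98/3 m/s^2

98/3 m/s^2


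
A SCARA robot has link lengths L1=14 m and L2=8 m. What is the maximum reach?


Given: L1 = 14 m, L2 = 8 m
For a 2-link planar arm, max reach = L1 + L2 (fully extended)
Max reach = 14 + 8
Max reach = 22 m

22 m


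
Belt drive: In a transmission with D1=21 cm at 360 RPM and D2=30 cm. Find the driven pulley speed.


Given: D1 = 21 cm, w1 = 360 RPM, D2 = 30 cm
Using D1*w1 = D2*w2
w2 = D1*w1 / D2
w2 = 21*360 / 30
w2 = 7560 / 30
w2 = 252 RPM

252 RPM


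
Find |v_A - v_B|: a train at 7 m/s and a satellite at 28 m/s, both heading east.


Given: v_A = 7 m/s east, v_B = 28 m/s east
Both move in the same direction; relative speed = |v_A - v_B|
|7 - 28| = |-21|
= 21 m/s

21 m/s


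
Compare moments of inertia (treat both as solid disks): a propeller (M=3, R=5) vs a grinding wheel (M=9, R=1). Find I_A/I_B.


Given: M1=3 kg, R1=5 m, M2=9 kg, R2=1 m
For a disk: I = (1/2)*M*R^2, so I_A/I_B = (M1*R1^2)/(M2*R2^2)
M1*R1^2 = 3*25 = 75
M2*R2^2 = 9*1 = 9
I_A/I_B = 75/9 = 25/3

25/3


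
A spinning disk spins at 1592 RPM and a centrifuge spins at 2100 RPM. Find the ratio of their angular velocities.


Given: RPM_A = 1592, RPM_B = 2100
omega = 2*pi*RPM/60, so omega_A/omega_B = RPM_A / RPM_B
omega_A/omega_B = 1592 / 2100
omega_A/omega_B = 398/525

398/525


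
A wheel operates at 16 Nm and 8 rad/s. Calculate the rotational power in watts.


Given: tau = 16 Nm, omega = 8 rad/s
Using P = tau * omega
P = 16 * 8
P = 128 W

128 W


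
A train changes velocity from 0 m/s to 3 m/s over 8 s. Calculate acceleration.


Given: initial velocity v0 = 0 m/s, final velocity v = 3 m/s, time t = 8 s
Using a = (v - v0) / t
a = (3 - 0) / 8
a = 3 / 8
a = 3/8 m/s^2

3/8 m/s^2


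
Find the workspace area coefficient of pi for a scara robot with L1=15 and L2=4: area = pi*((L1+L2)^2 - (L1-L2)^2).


Given: L1 = 15, L2 = 4
(L1+L2)^2 = (19)^2 = 361
(L1-L2)^2 = (11)^2 = 121
Difference = 361 - 121 = 240
This equals 4*L1*L2 = 4*15*4 = 240
Workspace area = 240*pi

240


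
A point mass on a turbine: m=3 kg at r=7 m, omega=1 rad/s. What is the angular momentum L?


Given: m = 3 kg, r = 7 m, omega = 1 rad/s
For a point mass: I = m*r^2
I = 3*7^2 = 3*49 = 147
L = I*omega = 147*1
L = 147 kg*m^2/s

147 kg*m^2/s


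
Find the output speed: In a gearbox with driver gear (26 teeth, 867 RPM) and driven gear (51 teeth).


Given: N1 = 26 teeth, w1 = 867 RPM, N2 = 51 teeth
Using N1*w1 = N2*w2
w2 = N1*w1 / N2
w2 = 26*867 / 51
w2 = 22542 / 51
w2 = 442 RPM

442 RPM


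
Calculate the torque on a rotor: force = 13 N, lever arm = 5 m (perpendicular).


Given: F = 13 N, r = 5 m, angle = 90 deg (perpendicular)
Using tau = F * r * sin(90)
sin(90) = 1
tau = 13 * 5 * 1
tau = 65 Nm

65 Nm


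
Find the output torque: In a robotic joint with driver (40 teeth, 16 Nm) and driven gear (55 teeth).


Given: N1 = 40, N2 = 55, T1 = 16 Nm
Using T2/T1 = N2/N1
T2 = T1 * N2 / N1
T2 = 16 * 55 / 40
T2 = 880 / 40
T2 = 22 Nm

22 Nm


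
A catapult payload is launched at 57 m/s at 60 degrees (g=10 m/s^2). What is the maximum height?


Given: v0 = 57 m/s, theta = 60 deg, g = 10 m/s^2
sin^2(60) = 3/4
Using H = v0^2 * sin^2(theta) / (2*g)
H = 57^2 * 3/4 / (2*10)
H = 3249 * 3/4 / 20
H = 9747/4 / 20
H = 9747/80 m

9747/80 m


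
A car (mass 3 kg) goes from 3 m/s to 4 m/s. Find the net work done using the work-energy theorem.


Given: m = 3 kg, v0 = 3 m/s, v = 4 m/s
Using W = (1/2)*m*(v^2 - v0^2)
v^2 = 4^2 = 16
v0^2 = 3^2 = 9
v^2 - v0^2 = 16 - 9 = 7
W = (1/2)*3*7 = 21/2 J

21/2 J


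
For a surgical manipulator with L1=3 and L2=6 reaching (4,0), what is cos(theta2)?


Given: L1 = 3, L2 = 6, target (x, y) = (4, 0)
Using cos(theta2) = (x^2 + y^2 - L1^2 - L2^2) / (2*L1*L2)
x^2 + y^2 = 4^2 + 0 = 16
L1^2 + L2^2 = 9 + 36 = 45
Numerator = 16 - 45 = -29
Denominator = 2*3*6 = 36
cos(theta2) = -29/36 = -29/36

-29/36


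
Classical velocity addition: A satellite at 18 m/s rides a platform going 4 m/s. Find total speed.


Given: object velocity = 18 m/s, platform velocity = 4 m/s (same direction)
Using classical velocity addition: v_total = v_object + v_platform
v_total = 18 + 4
v_total = 22 m/s

22 m/s


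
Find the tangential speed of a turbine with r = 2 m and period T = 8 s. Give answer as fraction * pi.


Given: radius r = 2 m, period T = 8 s
Using v = 2*pi*r / T
v = 2*pi*2 / 8
v = 4*pi / 8
v = 1/2*pi m/s

1/2*pi m/s


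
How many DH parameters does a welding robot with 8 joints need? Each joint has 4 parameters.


Given: 8 joints, 4 DH parameters per joint (d, theta, a, alpha)
Total DH parameters = number_of_joints * 4
Total = 8 * 4
Total = 32

32


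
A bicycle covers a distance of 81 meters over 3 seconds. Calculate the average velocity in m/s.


Given: distance d = 81 m, time t = 3 s
Using v = d / t
v = 81 / 3
v = 27 m/s

27 m/s


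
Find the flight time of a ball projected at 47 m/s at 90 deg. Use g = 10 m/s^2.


Given: v0 = 47 m/s, theta = 90 deg, g = 10 m/s^2
sin(90) = 1
Using T = 2*v0*sin(theta) / g
T = 2*47*1 / 10
T = 94 / 10
T = 47/5 s

47/5 s


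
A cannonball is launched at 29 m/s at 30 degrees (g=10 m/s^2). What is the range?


Given: v0 = 29 m/s, theta = 30 deg, g = 10 m/s^2
sin(2*30) = sin(60) = sqrt(3)/2
Using R = v0^2 * sin(2*theta) / g
R = 29^2 * (sqrt(3)/2) / 10
R = 841 * sqrt(3) / 20
R = 841/20*sqrt(3) m

841/20*sqrt(3) m


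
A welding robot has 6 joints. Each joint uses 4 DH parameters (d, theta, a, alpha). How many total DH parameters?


Given: 6 joints, 4 DH parameters per joint (d, theta, a, alpha)
Total DH parameters = number_of_joints * 4
Total = 6 * 4
Total = 24

24


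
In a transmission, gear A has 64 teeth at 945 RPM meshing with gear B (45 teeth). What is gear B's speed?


Given: N1 = 64 teeth, w1 = 945 RPM, N2 = 45 teeth
Using N1*w1 = N2*w2
w2 = N1*w1 / N2
w2 = 64*945 / 45
w2 = 60480 / 45
w2 = 1344 RPM

1344 RPM


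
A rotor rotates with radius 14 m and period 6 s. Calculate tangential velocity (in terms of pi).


Given: radius r = 14 m, period T = 6 s
Using v = 2*pi*r / T
v = 2*pi*14 / 6
v = 28*pi / 6
v = 14/3*pi m/s

14/3*pi m/s


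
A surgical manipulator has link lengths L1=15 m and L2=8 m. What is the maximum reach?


Given: L1 = 15 m, L2 = 8 m
For a 2-link planar arm, max reach = L1 + L2 (fully extended)
Max reach = 15 + 8
Max reach = 23 m

23 m


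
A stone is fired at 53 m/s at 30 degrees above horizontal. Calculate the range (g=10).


Given: v0 = 53 m/s, theta = 30 deg, g = 10 m/s^2
sin(2*30) = sin(60) = sqrt(3)/2
Using R = v0^2 * sin(2*theta) / g
R = 53^2 * (sqrt(3)/2) / 10
R = 2809 * sqrt(3) / 20
R = 2809/20*sqrt(3) m

2809/20*sqrt(3) m


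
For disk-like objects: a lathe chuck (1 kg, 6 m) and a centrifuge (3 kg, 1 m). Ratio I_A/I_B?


Given: M1=1 kg, R1=6 m, M2=3 kg, R2=1 m
For a disk: I = (1/2)*M*R^2, so I_A/I_B = (M1*R1^2)/(M2*R2^2)
M1*R1^2 = 1*36 = 36
M2*R2^2 = 3*1 = 3
I_A/I_B = 36/3 = 12

12


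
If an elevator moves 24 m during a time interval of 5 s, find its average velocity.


Given: distance d = 24 m, time t = 5 s
Using v = d / t
v = 24 / 5
v = 24/5 m/s

24/5 m/s


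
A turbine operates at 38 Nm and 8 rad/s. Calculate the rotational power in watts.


Given: tau = 38 Nm, omega = 8 rad/s
Using P = tau * omega
P = 38 * 8
P = 304 W

304 W


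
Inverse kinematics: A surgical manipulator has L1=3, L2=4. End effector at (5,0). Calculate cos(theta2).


Given: L1 = 3, L2 = 4, target (x, y) = (5, 0)
Using cos(theta2) = (x^2 + y^2 - L1^2 - L2^2) / (2*L1*L2)
x^2 + y^2 = 5^2 + 0 = 25
L1^2 + L2^2 = 9 + 16 = 25
Numerator = 25 - 25 = 0
Denominator = 2*3*4 = 24
cos(theta2) = 0/24 = 0

0


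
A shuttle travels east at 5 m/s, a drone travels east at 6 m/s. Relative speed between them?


Given: v_A = 5 m/s east, v_B = 6 m/s east
Both move in the same direction; relative speed = |v_A - v_B|
|5 - 6| = |-1|
= 1 m/s

1 m/s


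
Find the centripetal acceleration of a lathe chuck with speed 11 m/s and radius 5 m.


Given: v = 11 m/s, r = 5 m
Using a_c = v^2 / r
a_c = 11^2 / 5
a_c = 121 / 5
a_c = 121/5 m/s^2

121/5 m/s^2


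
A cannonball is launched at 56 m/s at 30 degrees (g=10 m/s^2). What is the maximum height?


Given: v0 = 56 m/s, theta = 30 deg, g = 10 m/s^2
sin^2(30) = 1/4
Using H = v0^2 * sin^2(theta) / (2*g)
H = 56^2 * 1/4 / (2*10)
H = 3136 * 1/4 / 20
H = 784 / 20
H = 196/5 m

196/5 m


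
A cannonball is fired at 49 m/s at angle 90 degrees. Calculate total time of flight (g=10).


Given: v0 = 49 m/s, theta = 90 deg, g = 10 m/s^2
sin(90) = 1
Using T = 2*v0*sin(theta) / g
T = 2*49*1 / 10
T = 98 / 10
T = 49/5 s

49/5 s


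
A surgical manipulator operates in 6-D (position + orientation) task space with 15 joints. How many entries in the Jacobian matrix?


Given: task space dimension = 6, joints = 15
Jacobian is a 6 x 15 matrix
Total entries = rows * columns
Total = 6 * 15
Total = 90

90


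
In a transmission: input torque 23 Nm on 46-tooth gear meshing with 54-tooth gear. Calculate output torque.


Given: N1 = 46, N2 = 54, T1 = 23 Nm
Using T2/T1 = N2/N1
T2 = T1 * N2 / N1
T2 = 23 * 54 / 46
T2 = 1242 / 46
T2 = 27 Nm

27 Nm


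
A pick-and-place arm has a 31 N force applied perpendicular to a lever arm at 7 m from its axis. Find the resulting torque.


Given: F = 31 N, r = 7 m, angle = 90 deg (perpendicular)
Using tau = F * r * sin(90)
sin(90) = 1
tau = 31 * 7 * 1
tau = 217 Nm

217 Nm


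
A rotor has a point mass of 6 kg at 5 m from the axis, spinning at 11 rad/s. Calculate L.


Given: m = 6 kg, r = 5 m, omega = 11 rad/s
For a point mass: I = m*r^2
I = 6*5^2 = 6*25 = 150
L = I*omega = 150*11
L = 1650 kg*m^2/s

1650 kg*m^2/s


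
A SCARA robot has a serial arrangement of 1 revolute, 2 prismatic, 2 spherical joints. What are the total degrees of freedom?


Given: serial robot with 1 revolute, 2 prismatic, 2 spherical joints
DOF contribution per joint type: revolute=1, prismatic=1, spherical=3, fixed=0
DOF = 1*1 + 2*1 + 2*3
DOF = 9

9


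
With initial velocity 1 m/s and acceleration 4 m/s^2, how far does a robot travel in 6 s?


Given: v0 = 1 m/s, a = 4 m/s^2, t = 6 s
Using s = v0*t + (1/2)*a*t^2
s = 1*6 + (1/2)*4*6^2
s = 6 + (1/2)*144
s = 6 + 72
s = 78

78 m


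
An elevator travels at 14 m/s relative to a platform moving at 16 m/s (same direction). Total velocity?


Given: object velocity = 14 m/s, platform velocity = 16 m/s (same direction)
Using classical velocity addition: v_total = v_object + v_platform
v_total = 14 + 16
v_total = 30 m/s

30 m/s


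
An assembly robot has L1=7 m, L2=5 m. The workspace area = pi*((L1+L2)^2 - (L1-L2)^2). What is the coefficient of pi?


Given: L1 = 7, L2 = 5
(L1+L2)^2 = (12)^2 = 144
(L1-L2)^2 = (2)^2 = 4
Difference = 144 - 4 = 140
This equals 4*L1*L2 = 4*7*5 = 140
Workspace area = 140*pi

140


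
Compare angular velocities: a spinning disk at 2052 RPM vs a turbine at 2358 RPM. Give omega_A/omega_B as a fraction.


Given: RPM_A = 2052, RPM_B = 2358
omega = 2*pi*RPM/60, so omega_A/omega_B = RPM_A / RPM_B
omega_A/omega_B = 2052 / 2358
omega_A/omega_B = 114/131

114/131


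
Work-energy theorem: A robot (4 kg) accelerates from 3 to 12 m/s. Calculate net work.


Given: m = 4 kg, v0 = 3 m/s, v = 12 m/s
Using W = (1/2)*m*(v^2 - v0^2)
v^2 = 12^2 = 144
v0^2 = 3^2 = 9
v^2 - v0^2 = 144 - 9 = 135
W = (1/2)*4*135 = 270 J

270 J


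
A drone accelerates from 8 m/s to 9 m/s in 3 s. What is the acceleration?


Given: initial velocity v0 = 8 m/s, final velocity v = 9 m/s, time t = 3 s
Using a = (v - v0) / t
a = (9 - 8) / 3
a = 1 / 3
a = 1/3 m/s^2

1/3 m/s^2


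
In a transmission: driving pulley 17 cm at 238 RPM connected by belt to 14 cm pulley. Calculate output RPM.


Given: D1 = 17 cm, w1 = 238 RPM, D2 = 14 cm
Using D1*w1 = D2*w2
w2 = D1*w1 / D2
w2 = 17*238 / 14
w2 = 4046 / 14
w2 = 289 RPM

289 RPM


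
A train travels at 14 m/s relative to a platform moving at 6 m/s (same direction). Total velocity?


Given: object velocity = 14 m/s, platform velocity = 6 m/s (same direction)
Using classical velocity addition: v_total = v_object + v_platform
v_total = 14 + 6
v_total = 20 m/s

20 m/s


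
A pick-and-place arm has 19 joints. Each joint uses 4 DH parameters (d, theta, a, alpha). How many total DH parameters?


Given: 19 joints, 4 DH parameters per joint (d, theta, a, alpha)
Total DH parameters = number_of_joints * 4
Total = 19 * 4
Total = 76

76


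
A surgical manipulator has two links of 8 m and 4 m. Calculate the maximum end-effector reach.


Given: L1 = 8 m, L2 = 4 m
For a 2-link planar arm, max reach = L1 + L2 (fully extended)
Max reach = 8 + 4
Max reach = 12 m

12 m


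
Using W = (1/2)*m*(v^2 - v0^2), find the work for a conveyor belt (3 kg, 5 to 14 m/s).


Given: m = 3 kg, v0 = 5 m/s, v = 14 m/s
Using W = (1/2)*m*(v^2 - v0^2)
v^2 = 14^2 = 196
v0^2 = 5^2 = 25
v^2 - v0^2 = 196 - 25 = 171
W = (1/2)*3*171 = 513/2 J

513/2 J


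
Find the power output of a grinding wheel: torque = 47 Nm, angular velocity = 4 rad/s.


Given: tau = 47 Nm, omega = 4 rad/s
Using P = tau * omega
P = 47 * 4
P = 188 W

188 W


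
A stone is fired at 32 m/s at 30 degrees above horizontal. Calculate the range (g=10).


Given: v0 = 32 m/s, theta = 30 deg, g = 10 m/s^2
sin(2*30) = sin(60) = sqrt(3)/2
Using R = v0^2 * sin(2*theta) / g
R = 32^2 * (sqrt(3)/2) / 10
R = 1024 * sqrt(3) / 20
R = 256/5*sqrt(3) m

256/5*sqrt(3) m


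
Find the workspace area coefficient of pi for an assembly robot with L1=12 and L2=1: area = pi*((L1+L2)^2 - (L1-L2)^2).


Given: L1 = 12, L2 = 1
(L1+L2)^2 = (13)^2 = 169
(L1-L2)^2 = (11)^2 = 121
Difference = 169 - 121 = 48
This equals 4*L1*L2 = 4*12*1 = 48
Workspace area = 48*pi

48


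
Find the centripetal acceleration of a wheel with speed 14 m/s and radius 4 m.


Given: v = 14 m/s, r = 4 m
Using a_c = v^2 / r
a_c = 14^2 / 4
a_c = 196 / 4
a_c = 49 m/s^2

49 m/s^2


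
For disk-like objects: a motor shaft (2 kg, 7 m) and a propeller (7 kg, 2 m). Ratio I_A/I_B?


Given: M1=2 kg, R1=7 m, M2=7 kg, R2=2 m
For a disk: I = (1/2)*M*R^2, so I_A/I_B = (M1*R1^2)/(M2*R2^2)
M1*R1^2 = 2*49 = 98
M2*R2^2 = 7*4 = 28
I_A/I_B = 98/28 = 7/2

7/2


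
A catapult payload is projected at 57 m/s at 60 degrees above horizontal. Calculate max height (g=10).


Given: v0 = 57 m/s, theta = 60 deg, g = 10 m/s^2
sin^2(60) = 3/4
Using H = v0^2 * sin^2(theta) / (2*g)
H = 57^2 * 3/4 / (2*10)
H = 3249 * 3/4 / 20
H = 9747/4 / 20
H = 9747/80 m

9747/80 m


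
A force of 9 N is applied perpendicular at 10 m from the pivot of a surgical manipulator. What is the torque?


Given: F = 9 N, r = 10 m, angle = 90 deg (perpendicular)
Using tau = F * r * sin(90)
sin(90) = 1
tau = 9 * 10 * 1
tau = 90 Nm

90 Nm


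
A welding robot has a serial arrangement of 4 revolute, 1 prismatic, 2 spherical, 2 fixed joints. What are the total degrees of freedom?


Given: serial robot with 4 revolute, 1 prismatic, 2 spherical, 2 fixed joints
DOF contribution per joint type: revolute=1, prismatic=1, spherical=3, fixed=0
DOF = 4*1 + 1*1 + 2*3 + 2*0
DOF = 11

11


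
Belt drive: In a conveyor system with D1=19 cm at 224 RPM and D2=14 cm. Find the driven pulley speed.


Given: D1 = 19 cm, w1 = 224 RPM, D2 = 14 cm
Using D1*w1 = D2*w2
w2 = D1*w1 / D2
w2 = 19*224 / 14
w2 = 4256 / 14
w2 = 304 RPM

304 RPM


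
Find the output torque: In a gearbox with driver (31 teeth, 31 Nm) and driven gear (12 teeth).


Given: N1 = 31, N2 = 12, T1 = 31 Nm
Using T2/T1 = N2/N1
T2 = T1 * N2 / N1
T2 = 31 * 12 / 31
T2 = 372 / 31
T2 = 12 Nm

12 Nm


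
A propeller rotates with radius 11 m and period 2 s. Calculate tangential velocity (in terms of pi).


Given: radius r = 11 m, period T = 2 s
Using v = 2*pi*r / T
v = 2*pi*11 / 2
v = 22*pi / 2
v = 11*pi m/s

11*pi m/s


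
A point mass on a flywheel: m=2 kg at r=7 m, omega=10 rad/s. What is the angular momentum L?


Given: m = 2 kg, r = 7 m, omega = 10 rad/s
For a point mass: I = m*r^2
I = 2*7^2 = 2*49 = 98
L = I*omega = 98*10
L = 980 kg*m^2/s

980 kg*m^2/s


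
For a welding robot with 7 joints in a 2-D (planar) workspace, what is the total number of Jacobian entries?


Given: task space dimension = 2, joints = 7
Jacobian is a 2 x 7 matrix
Total entries = rows * columns
Total = 2 * 7
Total = 14

14


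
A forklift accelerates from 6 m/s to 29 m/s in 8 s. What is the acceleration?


Given: initial velocity v0 = 6 m/s, final velocity v = 29 m/s, time t = 8 s
Using a = (v - v0) / t
a = (29 - 6) / 8
a = 23 / 8
a = 23/8 m/s^2

23/8 m/s^2


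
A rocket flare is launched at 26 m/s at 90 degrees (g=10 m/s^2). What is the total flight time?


Given: v0 = 26 m/s, theta = 90 deg, g = 10 m/s^2
sin(90) = 1
Using T = 2*v0*sin(theta) / g
T = 2*26*1 / 10
T = 52 / 10
T = 26/5 s

26/5 s


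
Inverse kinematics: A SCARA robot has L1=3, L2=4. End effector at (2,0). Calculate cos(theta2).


Given: L1 = 3, L2 = 4, target (x, y) = (2, 0)
Using cos(theta2) = (x^2 + y^2 - L1^2 - L2^2) / (2*L1*L2)
x^2 + y^2 = 2^2 + 0 = 4
L1^2 + L2^2 = 9 + 16 = 25
Numerator = 4 - 25 = -21
Denominator = 2*3*4 = 24
cos(theta2) = -21/24 = -7/8

-7/8


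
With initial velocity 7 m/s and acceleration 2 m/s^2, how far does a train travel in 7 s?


Given: v0 = 7 m/s, a = 2 m/s^2, t = 7 s
Using s = v0*t + (1/2)*a*t^2
s = 7*7 + (1/2)*2*7^2
s = 49 + (1/2)*98
s = 49 + 49
s = 98

98 m


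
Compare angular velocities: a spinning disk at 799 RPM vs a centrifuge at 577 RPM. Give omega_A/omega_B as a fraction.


Given: RPM_A = 799, RPM_B = 577
omega = 2*pi*RPM/60, so omega_A/omega_B = RPM_A / RPM_B
omega_A/omega_B = 799 / 577
omega_A/omega_B = 799/577

799/577


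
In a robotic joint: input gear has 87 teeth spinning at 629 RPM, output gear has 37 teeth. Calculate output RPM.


Given: N1 = 87 teeth, w1 = 629 RPM, N2 = 37 teeth
Using N1*w1 = N2*w2
w2 = N1*w1 / N2
w2 = 87*629 / 37
w2 = 54723 / 37
w2 = 1479 RPM

1479 RPM


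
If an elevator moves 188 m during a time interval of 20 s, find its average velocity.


Given: distance d = 188 m, time t = 20 s
Using v = d / t
v = 188 / 20
v = 47/5 m/s

47/5 m/s


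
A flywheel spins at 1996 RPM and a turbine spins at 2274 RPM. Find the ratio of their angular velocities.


Given: RPM_A = 1996, RPM_B = 2274
omega = 2*pi*RPM/60, so omega_A/omega_B = RPM_A / RPM_B
omega_A/omega_B = 1996 / 2274
omega_A/omega_B = 998/1137

998/1137


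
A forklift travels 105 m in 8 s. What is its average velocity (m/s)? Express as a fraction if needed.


Given: distance d = 105 m, time t = 8 s
Using v = d / t
v = 105 / 8
v = 105/8 m/s

105/8 m/s


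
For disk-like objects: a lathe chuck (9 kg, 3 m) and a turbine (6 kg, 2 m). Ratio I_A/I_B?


Given: M1=9 kg, R1=3 m, M2=6 kg, R2=2 m
For a disk: I = (1/2)*M*R^2, so I_A/I_B = (M1*R1^2)/(M2*R2^2)
M1*R1^2 = 9*9 = 81
M2*R2^2 = 6*4 = 24
I_A/I_B = 81/24 = 27/8

27/8


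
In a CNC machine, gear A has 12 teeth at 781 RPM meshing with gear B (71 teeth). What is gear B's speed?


Given: N1 = 12 teeth, w1 = 781 RPM, N2 = 71 teeth
Using N1*w1 = N2*w2
w2 = N1*w1 / N2
w2 = 12*781 / 71
w2 = 9372 / 71
w2 = 132 RPM

132 RPM


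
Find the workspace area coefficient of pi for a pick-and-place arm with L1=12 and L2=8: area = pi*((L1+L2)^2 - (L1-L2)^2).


Given: L1 = 12, L2 = 8
(L1+L2)^2 = (20)^2 = 400
(L1-L2)^2 = (4)^2 = 16
Difference = 400 - 16 = 384
This equals 4*L1*L2 = 4*12*8 = 384
Workspace area = 384*pi

384


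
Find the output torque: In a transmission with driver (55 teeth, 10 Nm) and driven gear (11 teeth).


Given: N1 = 55, N2 = 11, T1 = 10 Nm
Using T2/T1 = N2/N1
T2 = T1 * N2 / N1
T2 = 10 * 11 / 55
T2 = 110 / 55
T2 = 2 Nm

2 Nm


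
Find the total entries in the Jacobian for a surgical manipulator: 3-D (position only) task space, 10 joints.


Given: task space dimension = 3, joints = 10
Jacobian is a 3 x 10 matrix
Total entries = rows * columns
Total = 3 * 10
Total = 30

30


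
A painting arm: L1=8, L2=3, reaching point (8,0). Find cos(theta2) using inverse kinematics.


Given: L1 = 8, L2 = 3, target (x, y) = (8, 0)
Using cos(theta2) = (x^2 + y^2 - L1^2 - L2^2) / (2*L1*L2)
x^2 + y^2 = 8^2 + 0 = 64
L1^2 + L2^2 = 64 + 9 = 73
Numerator = 64 - 73 = -9
Denominator = 2*8*3 = 48
cos(theta2) = -9/48 = -3/16

-3/16


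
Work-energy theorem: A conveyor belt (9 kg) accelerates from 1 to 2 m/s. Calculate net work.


Given: m = 9 kg, v0 = 1 m/s, v = 2 m/s
Using W = (1/2)*m*(v^2 - v0^2)
v^2 = 2^2 = 4
v0^2 = 1^2 = 1
v^2 - v0^2 = 4 - 1 = 3
W = (1/2)*9*3 = 27/2 J

27/2 J


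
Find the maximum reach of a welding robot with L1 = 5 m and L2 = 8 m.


Given: L1 = 5 m, L2 = 8 m
For a 2-link planar arm, max reach = L1 + L2 (fully extended)
Max reach = 5 + 8
Max reach = 13 m

13 m


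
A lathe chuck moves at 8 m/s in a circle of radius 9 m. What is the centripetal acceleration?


Given: v = 8 m/s, r = 9 m
Using a_c = v^2 / r
a_c = 8^2 / 9
a_c = 64 / 9
a_c = 64/9 m/s^2

64/9 m/s^2


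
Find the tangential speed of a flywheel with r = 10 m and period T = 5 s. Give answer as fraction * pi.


Given: radius r = 10 m, period T = 5 s
Using v = 2*pi*r / T
v = 2*pi*10 / 5
v = 20*pi / 5
v = 4*pi m/s

4*pi m/s


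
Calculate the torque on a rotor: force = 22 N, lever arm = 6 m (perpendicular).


Given: F = 22 N, r = 6 m, angle = 90 deg (perpendicular)
Using tau = F * r * sin(90)
sin(90) = 1
tau = 22 * 6 * 1
tau = 132 Nm

132 Nm


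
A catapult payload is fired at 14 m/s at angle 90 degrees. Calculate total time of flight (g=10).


Given: v0 = 14 m/s, theta = 90 deg, g = 10 m/s^2
sin(90) = 1
Using T = 2*v0*sin(theta) / g
T = 2*14*1 / 10
T = 28 / 10
T = 14/5 s

14/5 s


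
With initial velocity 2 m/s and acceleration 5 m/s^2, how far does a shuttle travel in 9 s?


Given: v0 = 2 m/s, a = 5 m/s^2, t = 9 s
Using s = v0*t + (1/2)*a*t^2
s = 2*9 + (1/2)*5*9^2
s = 18 + (1/2)*405
s = 18 + 405/2
s = 441/2

441/2 m


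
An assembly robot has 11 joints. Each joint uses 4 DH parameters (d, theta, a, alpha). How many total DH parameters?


Given: 11 joints, 4 DH parameters per joint (d, theta, a, alpha)
Total DH parameters = number_of_joints * 4
Total = 11 * 4
Total = 44

44


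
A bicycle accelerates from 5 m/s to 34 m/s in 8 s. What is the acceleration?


Given: initial velocity v0 = 5 m/s, final velocity v = 34 m/s, time t = 8 s
Using a = (v - v0) / t
a = (34 - 5) / 8
a = 29 / 8
a = 29/8 m/s^2

29/8 m/s^2


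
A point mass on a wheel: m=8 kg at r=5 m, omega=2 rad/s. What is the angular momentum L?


Given: m = 8 kg, r = 5 m, omega = 2 rad/s
For a point mass: I = m*r^2
I = 8*5^2 = 8*25 = 200
L = I*omega = 200*2
L = 400 kg*m^2/s

400 kg*m^2/s


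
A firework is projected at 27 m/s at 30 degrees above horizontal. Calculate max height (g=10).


Given: v0 = 27 m/s, theta = 30 deg, g = 10 m/s^2
sin^2(30) = 1/4
Using H = v0^2 * sin^2(theta) / (2*g)
H = 27^2 * 1/4 / (2*10)
H = 729 * 1/4 / 20
H = 729/4 / 20
H = 729/80 m

729/80 m


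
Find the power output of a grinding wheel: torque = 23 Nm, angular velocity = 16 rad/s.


Given: tau = 23 Nm, omega = 16 rad/s
Using P = tau * omega
P = 23 * 16
P = 368 W

368 W


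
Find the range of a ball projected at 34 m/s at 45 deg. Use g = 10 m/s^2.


Given: v0 = 34 m/s, theta = 45 deg, g = 10 m/s^2
sin(2*45) = sin(90) = 1
Using R = v0^2 * sin(2*theta) / g
R = 34^2 * 1 / 10
R = 1156 / 10
R = 578/5 m

578/5 m


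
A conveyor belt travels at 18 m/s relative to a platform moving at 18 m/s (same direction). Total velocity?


Given: object velocity = 18 m/s, platform velocity = 18 m/s (same direction)
Using classical velocity addition: v_total = v_object + v_platform
v_total = 18 + 18
v_total = 36 m/s

36 m/s


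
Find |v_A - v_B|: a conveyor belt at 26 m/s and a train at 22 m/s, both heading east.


Given: v_A = 26 m/s east, v_B = 22 m/s east
Both move in the same direction; relative speed = |v_A - v_B|
|26 - 22| = |4|
= 4 m/s

4 m/s


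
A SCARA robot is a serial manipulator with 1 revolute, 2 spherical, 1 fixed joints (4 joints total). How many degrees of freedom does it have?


Given: serial robot with 1 revolute, 2 spherical, 1 fixed joints
DOF contribution per joint type: revolute=1, prismatic=1, spherical=3, fixed=0
DOF = 1*1 + 2*3 + 1*0
DOF = 7

7


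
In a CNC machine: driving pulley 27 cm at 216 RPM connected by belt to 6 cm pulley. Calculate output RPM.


Given: D1 = 27 cm, w1 = 216 RPM, D2 = 6 cm
Using D1*w1 = D2*w2
w2 = D1*w1 / D2
w2 = 27*216 / 6
w2 = 5832 / 6
w2 = 972 RPM

972 RPM


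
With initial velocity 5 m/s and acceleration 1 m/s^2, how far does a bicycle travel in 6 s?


Given: v0 = 5 m/s, a = 1 m/s^2, t = 6 s
Using s = v0*t + (1/2)*a*t^2
s = 5*6 + (1/2)*1*6^2
s = 30 + (1/2)*36
s = 30 + 18
s = 48

48 m


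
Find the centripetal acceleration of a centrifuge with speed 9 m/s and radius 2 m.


Given: v = 9 m/s, r = 2 m
Using a_c = v^2 / r
a_c = 9^2 / 2
a_c = 81 / 2
a_c = 81/2 m/s^2

81/2 m/s^2


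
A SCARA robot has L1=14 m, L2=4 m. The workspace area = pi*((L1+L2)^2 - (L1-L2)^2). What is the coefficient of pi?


Given: L1 = 14, L2 = 4
(L1+L2)^2 = (18)^2 = 324
(L1-L2)^2 = (10)^2 = 100
Difference = 324 - 100 = 224
This equals 4*L1*L2 = 4*14*4 = 224
Workspace area = 224*pi

224


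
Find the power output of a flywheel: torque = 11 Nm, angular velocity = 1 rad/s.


Given: tau = 11 Nm, omega = 1 rad/s
Using P = tau * omega
P = 11 * 1
P = 11 W

11 W


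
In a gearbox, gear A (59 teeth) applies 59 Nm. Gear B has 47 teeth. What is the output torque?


Given: N1 = 59, N2 = 47, T1 = 59 Nm
Using T2/T1 = N2/N1
T2 = T1 * N2 / N1
T2 = 59 * 47 / 59
T2 = 2773 / 59
T2 = 47 Nm

47 Nm


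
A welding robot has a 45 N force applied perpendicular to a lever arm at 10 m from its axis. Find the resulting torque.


Given: F = 45 N, r = 10 m, angle = 90 deg (perpendicular)
Using tau = F * r * sin(90)
sin(90) = 1
tau = 45 * 10 * 1
tau = 450 Nm

450 Nm


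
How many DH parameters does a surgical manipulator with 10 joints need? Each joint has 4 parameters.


Given: 10 joints, 4 DH parameters per joint (d, theta, a, alpha)
Total DH parameters = number_of_joints * 4
Total = 10 * 4
Total = 40

40


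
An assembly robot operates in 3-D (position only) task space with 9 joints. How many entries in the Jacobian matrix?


Given: task space dimension = 3, joints = 9
Jacobian is a 3 x 9 matrix
Total entries = rows * columns
Total = 3 * 9
Total = 27

27


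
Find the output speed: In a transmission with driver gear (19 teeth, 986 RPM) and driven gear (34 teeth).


Given: N1 = 19 teeth, w1 = 986 RPM, N2 = 34 teeth
Using N1*w1 = N2*w2
w2 = N1*w1 / N2
w2 = 19*986 / 34
w2 = 18734 / 34
w2 = 551 RPM

551 RPM


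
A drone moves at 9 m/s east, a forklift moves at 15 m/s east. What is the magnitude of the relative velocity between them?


Given: v_A = 9 m/s east, v_B = 15 m/s east
Both move in the same direction; relative speed = |v_A - v_B|
|9 - 15| = |-6|
= 6 m/s

6 m/s


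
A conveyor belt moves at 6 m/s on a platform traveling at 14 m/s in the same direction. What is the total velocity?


Given: object velocity = 6 m/s, platform velocity = 14 m/s (same direction)
Using classical velocity addition: v_total = v_object + v_platform
v_total = 6 + 14
v_total = 20 m/s

20 m/s


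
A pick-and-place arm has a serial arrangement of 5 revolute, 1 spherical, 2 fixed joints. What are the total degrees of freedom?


Given: serial robot with 5 revolute, 1 spherical, 2 fixed joints
DOF contribution per joint type: revolute=1, prismatic=1, spherical=3, fixed=0
DOF = 5*1 + 1*3 + 2*0
DOF = 8

8


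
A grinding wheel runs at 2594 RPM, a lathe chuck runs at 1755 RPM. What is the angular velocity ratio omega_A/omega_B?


Given: RPM_A = 2594, RPM_B = 1755
omega = 2*pi*RPM/60, so omega_A/omega_B = RPM_A / RPM_B
omega_A/omega_B = 2594 / 1755
omega_A/omega_B = 2594/1755

2594/1755


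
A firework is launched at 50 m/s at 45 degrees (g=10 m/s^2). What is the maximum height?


Given: v0 = 50 m/s, theta = 45 deg, g = 10 m/s^2
sin^2(45) = 1/2
Using H = v0^2 * sin^2(theta) / (2*g)
H = 50^2 * 1/2 / (2*10)
H = 2500 * 1/2 / 20
H = 1250 / 20
H = 125/2 m

125/2 m


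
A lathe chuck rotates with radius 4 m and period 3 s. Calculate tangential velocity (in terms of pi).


Given: radius r = 4 m, period T = 3 s
Using v = 2*pi*r / T
v = 2*pi*4 / 3
v = 8*pi / 3
v = 8/3*pi m/s

8/3*pi m/s


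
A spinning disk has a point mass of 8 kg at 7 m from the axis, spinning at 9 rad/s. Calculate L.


Given: m = 8 kg, r = 7 m, omega = 9 rad/s
For a point mass: I = m*r^2
I = 8*7^2 = 8*49 = 392
L = I*omega = 392*9
L = 3528 kg*m^2/s

3528 kg*m^2/s


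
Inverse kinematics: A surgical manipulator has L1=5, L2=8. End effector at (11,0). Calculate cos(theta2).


Given: L1 = 5, L2 = 8, target (x, y) = (11, 0)
Using cos(theta2) = (x^2 + y^2 - L1^2 - L2^2) / (2*L1*L2)
x^2 + y^2 = 11^2 + 0 = 121
L1^2 + L2^2 = 25 + 64 = 89
Numerator = 121 - 89 = 32
Denominator = 2*5*8 = 80
cos(theta2) = 32/80 = 2/5

2/5


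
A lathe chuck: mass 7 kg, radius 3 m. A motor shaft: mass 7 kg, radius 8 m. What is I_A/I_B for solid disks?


Given: M1=7 kg, R1=3 m, M2=7 kg, R2=8 m
For a disk: I = (1/2)*M*R^2, so I_A/I_B = (M1*R1^2)/(M2*R2^2)
M1*R1^2 = 7*9 = 63
M2*R2^2 = 7*64 = 448
I_A/I_B = 63/448 = 9/64

9/64


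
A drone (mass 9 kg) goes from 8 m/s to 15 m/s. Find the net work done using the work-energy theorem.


Given: m = 9 kg, v0 = 8 m/s, v = 15 m/s
Using W = (1/2)*m*(v^2 - v0^2)
v^2 = 15^2 = 225
v0^2 = 8^2 = 64
v^2 - v0^2 = 225 - 64 = 161
W = (1/2)*9*161 = 1449/2 J

1449/2 J


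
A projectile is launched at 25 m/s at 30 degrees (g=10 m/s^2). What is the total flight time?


Given: v0 = 25 m/s, theta = 30 deg, g = 10 m/s^2
sin(30) = 1/2
Using T = 2*v0*sin(theta) / g
T = 2*25*1/2 / 10
T = 25 / 10
T = 5/2 s

5/2 s


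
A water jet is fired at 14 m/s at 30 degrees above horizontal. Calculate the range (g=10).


Given: v0 = 14 m/s, theta = 30 deg, g = 10 m/s^2
sin(2*30) = sin(60) = sqrt(3)/2
Using R = v0^2 * sin(2*theta) / g
R = 14^2 * (sqrt(3)/2) / 10
R = 196 * sqrt(3) / 20
R = 49/5*sqrt(3) m

49/5*sqrt(3) m


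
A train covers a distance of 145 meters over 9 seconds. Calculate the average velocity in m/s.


Given: distance d = 145 m, time t = 9 s
Using v = d / t
v = 145 / 9
v = 145/9 m/s

145/9 m/s


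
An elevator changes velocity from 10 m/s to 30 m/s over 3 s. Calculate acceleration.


Given: initial velocity v0 = 10 m/s, final velocity v = 30 m/s, time t = 3 s
Using a = (v - v0) / t
a = (30 - 10) / 3
a = 20 / 3
a = 20/3 m/s^2

20/3 m/s^2


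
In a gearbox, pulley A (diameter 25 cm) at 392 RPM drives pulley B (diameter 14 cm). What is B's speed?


Given: D1 = 25 cm, w1 = 392 RPM, D2 = 14 cm
Using D1*w1 = D2*w2
w2 = D1*w1 / D2
w2 = 25*392 / 14
w2 = 9800 / 14
w2 = 700 RPM

700 RPM


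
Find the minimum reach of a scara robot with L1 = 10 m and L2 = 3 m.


Given: L1 = 10 m, L2 = 3 m
For a 2-link planar arm, min reach = |L1 - L2| (second link folded back)
Min reach = |10 - 3|
Min reach = 7 m

7 m


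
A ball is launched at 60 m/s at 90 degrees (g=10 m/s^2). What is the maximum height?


Given: v0 = 60 m/s, theta = 90 deg, g = 10 m/s^2
sin^2(90) = 1
Using H = v0^2 * sin^2(theta) / (2*g)
H = 60^2 * 1 / (2*10)
H = 3600 * 1 / 20
H = 3600 / 20
H = 180 m

180 m


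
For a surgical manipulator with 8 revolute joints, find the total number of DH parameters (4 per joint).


Given: 8 joints, 4 DH parameters per joint (d, theta, a, alpha)
Total DH parameters = number_of_joints * 4
Total = 8 * 4
Total = 32

32


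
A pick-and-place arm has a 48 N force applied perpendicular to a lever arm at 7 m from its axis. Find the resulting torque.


Given: F = 48 N, r = 7 m, angle = 90 deg (perpendicular)
Using tau = F * r * sin(90)
sin(90) = 1
tau = 48 * 7 * 1
tau = 336 Nm

336 Nm


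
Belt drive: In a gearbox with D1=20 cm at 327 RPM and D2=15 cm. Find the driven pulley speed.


Given: D1 = 20 cm, w1 = 327 RPM, D2 = 15 cm
Using D1*w1 = D2*w2
w2 = D1*w1 / D2
w2 = 20*327 / 15
w2 = 6540 / 15
w2 = 436 RPM

436 RPM


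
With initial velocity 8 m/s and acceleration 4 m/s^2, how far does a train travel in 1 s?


Given: v0 = 8 m/s, a = 4 m/s^2, t = 1 s
Using s = v0*t + (1/2)*a*t^2
s = 8*1 + (1/2)*4*1^2
s = 8 + (1/2)*4
s = 8 + 2
s = 10

10 m


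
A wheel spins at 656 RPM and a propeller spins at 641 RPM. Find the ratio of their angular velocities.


Given: RPM_A = 656, RPM_B = 641
omega = 2*pi*RPM/60, so omega_A/omega_B = RPM_A / RPM_B
omega_A/omega_B = 656 / 641
omega_A/omega_B = 656/641

656/641


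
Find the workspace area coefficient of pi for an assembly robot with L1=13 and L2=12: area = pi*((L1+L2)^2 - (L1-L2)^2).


Given: L1 = 13, L2 = 12
(L1+L2)^2 = (25)^2 = 625
(L1-L2)^2 = (1)^2 = 1
Difference = 625 - 1 = 624
This equals 4*L1*L2 = 4*13*12 = 624
Workspace area = 624*pi

624
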